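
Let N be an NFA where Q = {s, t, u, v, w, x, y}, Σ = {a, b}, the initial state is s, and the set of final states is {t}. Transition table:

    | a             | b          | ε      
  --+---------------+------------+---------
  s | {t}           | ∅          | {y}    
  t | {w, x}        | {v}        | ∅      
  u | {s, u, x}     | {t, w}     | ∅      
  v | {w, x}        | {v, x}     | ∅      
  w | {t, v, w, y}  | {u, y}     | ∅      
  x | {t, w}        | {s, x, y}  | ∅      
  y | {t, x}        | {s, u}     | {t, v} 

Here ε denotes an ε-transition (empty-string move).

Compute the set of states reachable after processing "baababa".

Start: ε-closure({s}) = {s, t, v, y}.
Read 'b': {s, t, v, y} → {s, t, u, v, x, y}.
Read 'a': {s, t, u, v, x, y} → {s, t, u, v, w, x, y}.
Read 'a': {s, t, u, v, w, x, y} → {s, t, u, v, w, x, y}.
Read 'b': {s, t, u, v, w, x, y} → {s, t, u, v, w, x, y}.
Read 'a': {s, t, u, v, w, x, y} → {s, t, u, v, w, x, y}.
Read 'b': {s, t, u, v, w, x, y} → {s, t, u, v, w, x, y}.
Read 'a': {s, t, u, v, w, x, y} → {s, t, u, v, w, x, y}.

{s, t, u, v, w, x, y}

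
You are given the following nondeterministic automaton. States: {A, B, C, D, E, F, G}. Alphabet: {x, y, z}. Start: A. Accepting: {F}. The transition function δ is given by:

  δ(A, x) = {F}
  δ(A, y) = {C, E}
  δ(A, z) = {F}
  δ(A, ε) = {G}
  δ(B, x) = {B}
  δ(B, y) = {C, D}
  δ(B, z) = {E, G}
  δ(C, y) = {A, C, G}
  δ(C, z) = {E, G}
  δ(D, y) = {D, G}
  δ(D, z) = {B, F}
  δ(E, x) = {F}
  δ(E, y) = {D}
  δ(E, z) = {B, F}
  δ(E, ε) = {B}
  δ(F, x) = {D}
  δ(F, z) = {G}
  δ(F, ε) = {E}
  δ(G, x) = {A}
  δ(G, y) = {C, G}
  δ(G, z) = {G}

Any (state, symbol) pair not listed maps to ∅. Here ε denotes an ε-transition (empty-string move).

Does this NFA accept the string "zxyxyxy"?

No

Start: ε-closure({A}) = {A, G}.
Read 'z': {A, G} → {B, E, F, G}.
Read 'x': {B, E, F, G} → {A, B, D, E, F, G}.
Read 'y': {A, B, D, E, F, G} → {B, C, D, E, G}.
Read 'x': {B, C, D, E, G} → {A, B, E, F, G}.
Read 'y': {A, B, E, F, G} → {B, C, D, E, G}.
Read 'x': {B, C, D, E, G} → {A, B, E, F, G}.
Read 'y': {A, B, E, F, G} → {B, C, D, E, G}.
The final set {B, C, D, E, G} contains no accepting state.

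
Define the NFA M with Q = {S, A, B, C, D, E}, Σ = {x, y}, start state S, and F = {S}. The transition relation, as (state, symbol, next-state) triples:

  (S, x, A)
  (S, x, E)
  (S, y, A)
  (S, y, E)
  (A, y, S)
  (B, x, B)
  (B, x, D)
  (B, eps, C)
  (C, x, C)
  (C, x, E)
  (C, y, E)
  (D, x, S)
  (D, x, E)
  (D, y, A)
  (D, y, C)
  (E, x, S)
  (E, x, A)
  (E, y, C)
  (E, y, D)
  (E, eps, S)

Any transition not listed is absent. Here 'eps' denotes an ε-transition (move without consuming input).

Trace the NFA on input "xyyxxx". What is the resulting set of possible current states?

{S, A, C, E}

Start in {S}.
Read 'x': S→{A, E}; union {A, E}; ε-closure = {S, A, E}.
Read 'y': S→{A, E}, A→{S}, E→{C, D}; now {S, A, C, D, E}.
Read 'y': S→{A, E}, A→{S}, C→{E}, D→{A, C}, E→{C, D}; now {S, A, C, D, E}.
Read 'x': S→{A, E}, A→∅, C→{C, E}, D→{S, E}, E→{S, A}; now {S, A, C, E}.
Read 'x': S→{A, E}, A→∅, C→{C, E}, E→{S, A}; now {S, A, C, E}.
Read 'x': S→{A, E}, A→∅, C→{C, E}, E→{S, A}; now {S, A, C, E}.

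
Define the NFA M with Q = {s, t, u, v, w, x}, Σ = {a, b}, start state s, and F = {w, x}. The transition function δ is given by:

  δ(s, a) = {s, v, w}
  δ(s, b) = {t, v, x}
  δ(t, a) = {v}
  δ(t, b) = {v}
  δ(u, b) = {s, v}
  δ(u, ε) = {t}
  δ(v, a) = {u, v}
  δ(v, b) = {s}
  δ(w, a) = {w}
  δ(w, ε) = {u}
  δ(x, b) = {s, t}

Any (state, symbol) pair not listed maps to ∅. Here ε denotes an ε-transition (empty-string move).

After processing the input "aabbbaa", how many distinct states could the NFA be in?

5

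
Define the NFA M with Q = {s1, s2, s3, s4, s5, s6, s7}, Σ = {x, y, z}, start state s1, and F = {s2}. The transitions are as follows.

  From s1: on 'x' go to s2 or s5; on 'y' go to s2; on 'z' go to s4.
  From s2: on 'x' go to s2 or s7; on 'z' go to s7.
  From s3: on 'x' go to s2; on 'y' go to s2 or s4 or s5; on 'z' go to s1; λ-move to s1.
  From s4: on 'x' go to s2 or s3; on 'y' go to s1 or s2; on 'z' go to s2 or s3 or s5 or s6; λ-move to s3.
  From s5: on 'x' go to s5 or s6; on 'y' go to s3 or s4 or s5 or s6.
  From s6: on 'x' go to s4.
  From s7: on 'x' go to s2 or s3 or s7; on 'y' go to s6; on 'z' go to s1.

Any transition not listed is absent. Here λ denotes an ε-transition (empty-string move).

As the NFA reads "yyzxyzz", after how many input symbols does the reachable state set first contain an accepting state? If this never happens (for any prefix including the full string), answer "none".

1

Start in {s1}.
Read 'y': {s1} → {s2}.
None of the earlier sets intersect F, but {s2} does.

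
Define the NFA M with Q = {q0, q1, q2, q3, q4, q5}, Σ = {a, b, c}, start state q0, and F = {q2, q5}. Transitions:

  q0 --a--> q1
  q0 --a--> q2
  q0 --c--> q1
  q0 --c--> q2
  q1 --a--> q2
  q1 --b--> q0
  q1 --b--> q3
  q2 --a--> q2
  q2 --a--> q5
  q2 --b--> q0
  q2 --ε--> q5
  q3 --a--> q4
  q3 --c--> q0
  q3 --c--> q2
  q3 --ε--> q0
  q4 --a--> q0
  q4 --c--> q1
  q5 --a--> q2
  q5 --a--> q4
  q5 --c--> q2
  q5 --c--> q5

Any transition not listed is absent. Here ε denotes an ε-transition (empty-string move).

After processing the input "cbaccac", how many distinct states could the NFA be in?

3

Start in {q0}.
Read 'c': {q0} → {q1, q2, q5}.
Read 'b': {q1, q2, q5} → {q0, q3}.
Read 'a': {q0, q3} → {q1, q2, q4, q5}.
Read 'c': {q1, q2, q4, q5} → {q1, q2, q5}.
Read 'c': {q1, q2, q5} → {q2, q5}.
Read 'a': {q2, q5} → {q2, q4, q5}.
Read 'c': {q2, q4, q5} → {q1, q2, q5}.
That set has 3 states.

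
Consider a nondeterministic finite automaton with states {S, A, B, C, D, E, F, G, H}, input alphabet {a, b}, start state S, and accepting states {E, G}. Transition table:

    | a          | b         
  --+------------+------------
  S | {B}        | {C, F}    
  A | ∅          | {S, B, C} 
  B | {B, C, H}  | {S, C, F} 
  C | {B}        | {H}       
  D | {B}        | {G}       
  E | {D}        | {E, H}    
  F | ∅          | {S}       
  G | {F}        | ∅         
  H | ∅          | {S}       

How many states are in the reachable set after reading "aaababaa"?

Start in {S}.
Read 'a': {S} → {B}.
Read 'a': {B} → {B, C, H}.
Read 'a': {B, C, H} → {B, C, H}.
Read 'b': {B, C, H} → {S, C, F, H}.
Read 'a': {S, C, F, H} → {B}.
Read 'b': {B} → {S, C, F}.
Read 'a': {S, C, F} → {B}.
Read 'a': {B} → {B, C, H}.
That set has 3 states.

3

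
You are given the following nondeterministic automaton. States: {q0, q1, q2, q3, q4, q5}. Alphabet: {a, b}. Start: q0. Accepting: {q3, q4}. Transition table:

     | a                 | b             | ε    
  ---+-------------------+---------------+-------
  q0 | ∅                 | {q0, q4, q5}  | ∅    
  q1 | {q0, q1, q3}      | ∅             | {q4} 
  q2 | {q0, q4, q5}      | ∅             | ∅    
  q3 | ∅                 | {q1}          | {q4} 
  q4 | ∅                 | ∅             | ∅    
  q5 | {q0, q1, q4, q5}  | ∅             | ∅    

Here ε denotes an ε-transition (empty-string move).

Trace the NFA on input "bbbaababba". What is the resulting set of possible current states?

Start in {q0}.
Read 'b': {q0} → {q0, q4, q5}.
Read 'b': {q0, q4, q5} → {q0, q4, q5}.
Read 'b': {q0, q4, q5} → {q0, q4, q5}.
Read 'a': {q0, q4, q5} → {q0, q1, q4, q5}.
Read 'a': {q0, q1, q4, q5} → {q0, q1, q3, q4, q5}.
Read 'b': {q0, q1, q3, q4, q5} → {q0, q1, q4, q5}.
Read 'a': {q0, q1, q4, q5} → {q0, q1, q3, q4, q5}.
Read 'b': {q0, q1, q3, q4, q5} → {q0, q1, q4, q5}.
Read 'b': {q0, q1, q4, q5} → {q0, q4, q5}.
Read 'a': {q0, q4, q5} → {q0, q1, q4, q5}.

{q0, q1, q4, q5}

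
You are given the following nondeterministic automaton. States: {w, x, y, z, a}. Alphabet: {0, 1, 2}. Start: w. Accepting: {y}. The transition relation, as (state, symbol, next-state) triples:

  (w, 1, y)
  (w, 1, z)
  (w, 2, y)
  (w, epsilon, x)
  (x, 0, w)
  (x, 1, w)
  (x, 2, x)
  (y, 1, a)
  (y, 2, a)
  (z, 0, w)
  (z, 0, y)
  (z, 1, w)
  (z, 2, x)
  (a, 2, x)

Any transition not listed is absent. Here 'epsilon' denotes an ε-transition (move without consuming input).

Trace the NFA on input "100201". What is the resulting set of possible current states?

Start: ε-closure({w}) = {w, x}.
Read '1': {w, x} → {w, x, y, z}.
Read '0': {w, x, y, z} → {w, x, y}.
Read '0': {w, x, y} → {w, x}.
Read '2': {w, x} → {x, y}.
Read '0': {x, y} → {w, x}.
Read '1': {w, x} → {w, x, y, z}.

{w, x, y, z}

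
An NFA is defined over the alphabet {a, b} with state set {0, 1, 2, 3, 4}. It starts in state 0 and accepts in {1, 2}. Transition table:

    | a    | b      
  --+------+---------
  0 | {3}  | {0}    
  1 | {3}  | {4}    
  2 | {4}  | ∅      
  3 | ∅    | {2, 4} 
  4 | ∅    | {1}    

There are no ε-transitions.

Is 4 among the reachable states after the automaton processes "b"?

Start in {0}.
Read 'b': 0→{0}; now {0}.
State 4 is not in {0}.

No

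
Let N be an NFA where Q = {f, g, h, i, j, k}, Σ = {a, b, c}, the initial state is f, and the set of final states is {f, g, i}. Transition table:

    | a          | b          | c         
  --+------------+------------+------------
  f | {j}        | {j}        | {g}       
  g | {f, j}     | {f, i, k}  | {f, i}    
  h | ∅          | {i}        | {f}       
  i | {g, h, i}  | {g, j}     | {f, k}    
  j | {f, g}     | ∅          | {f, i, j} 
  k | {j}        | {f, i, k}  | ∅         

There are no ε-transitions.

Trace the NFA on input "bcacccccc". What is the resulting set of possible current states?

Start in {f}.
Read 'b': f→{j}; now {j}.
Read 'c': j→{f, i, j}; now {f, i, j}.
Read 'a': f→{j}, i→{g, h, i}, j→{f, g}; now {f, g, h, i, j}.
Read 'c': f→{g}, g→{f, i}, h→{f}, i→{f, k}, j→{f, i, j}; now {f, g, i, j, k}.
Read 'c': f→{g}, g→{f, i}, i→{f, k}, j→{f, i, j}, k→∅; now {f, g, i, j, k}.
Read 'c': f→{g}, g→{f, i}, i→{f, k}, j→{f, i, j}, k→∅; now {f, g, i, j, k}.
Read 'c': f→{g}, g→{f, i}, i→{f, k}, j→{f, i, j}, k→∅; now {f, g, i, j, k}.
Read 'c': f→{g}, g→{f, i}, i→{f, k}, j→{f, i, j}, k→∅; now {f, g, i, j, k}.
Read 'c': f→{g}, g→{f, i}, i→{f, k}, j→{f, i, j}, k→∅; now {f, g, i, j, k}.

{f, g, i, j, k}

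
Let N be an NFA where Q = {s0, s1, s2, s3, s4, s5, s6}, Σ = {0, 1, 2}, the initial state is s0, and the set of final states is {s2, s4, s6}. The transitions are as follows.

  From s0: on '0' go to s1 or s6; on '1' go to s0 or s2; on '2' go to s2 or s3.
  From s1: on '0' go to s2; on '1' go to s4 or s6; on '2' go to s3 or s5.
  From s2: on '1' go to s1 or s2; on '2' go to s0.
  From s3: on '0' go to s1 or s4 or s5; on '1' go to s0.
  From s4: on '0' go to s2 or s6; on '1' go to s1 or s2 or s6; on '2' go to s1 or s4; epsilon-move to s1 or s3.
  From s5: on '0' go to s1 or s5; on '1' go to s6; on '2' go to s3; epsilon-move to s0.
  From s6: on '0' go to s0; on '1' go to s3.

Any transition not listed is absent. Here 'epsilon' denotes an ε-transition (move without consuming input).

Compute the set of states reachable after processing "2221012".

{s0, s1, s3, s4, s5}

Start in {s0}.
Read '2': s0→{s2, s3}; now {s2, s3}.
Read '2': s2→{s0}, s3→∅; now {s0}.
Read '2': s0→{s2, s3}; now {s2, s3}.
Read '1': s2→{s1, s2}, s3→{s0}; now {s0, s1, s2}.
Read '0': s0→{s1, s6}, s1→{s2}, s2→∅; now {s1, s2, s6}.
Read '1': s1→{s4, s6}, s2→{s1, s2}, s6→{s3}; now {s1, s2, s3, s4, s6}.
Read '2': s1→{s3, s5}, s2→{s0}, s3→∅, s4→{s1, s4}, s6→∅; now {s0, s1, s3, s4, s5}.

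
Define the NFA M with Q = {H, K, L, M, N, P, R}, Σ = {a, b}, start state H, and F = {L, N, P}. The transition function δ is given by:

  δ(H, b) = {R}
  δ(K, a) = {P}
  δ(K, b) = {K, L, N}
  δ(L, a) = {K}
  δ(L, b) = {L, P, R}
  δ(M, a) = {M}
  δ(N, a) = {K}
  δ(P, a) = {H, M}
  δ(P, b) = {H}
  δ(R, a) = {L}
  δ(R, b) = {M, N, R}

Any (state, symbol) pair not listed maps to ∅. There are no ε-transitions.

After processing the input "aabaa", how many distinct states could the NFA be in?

Start in {H}.
Read 'a': H→∅; now ∅.
The set is empty and remains empty for the remaining 4 symbols.
That set has 0 states.

0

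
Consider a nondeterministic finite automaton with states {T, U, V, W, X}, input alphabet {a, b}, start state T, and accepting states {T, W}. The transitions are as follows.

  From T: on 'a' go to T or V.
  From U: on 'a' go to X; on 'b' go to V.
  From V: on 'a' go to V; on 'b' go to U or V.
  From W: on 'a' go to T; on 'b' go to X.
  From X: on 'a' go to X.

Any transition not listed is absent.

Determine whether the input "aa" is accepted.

Start in {T}.
Read 'a': T→{T, V}; now {T, V}.
Read 'a': T→{T, V}, V→{V}; now {T, V}.
The final set {T, V} contains the accepting state T.

Yes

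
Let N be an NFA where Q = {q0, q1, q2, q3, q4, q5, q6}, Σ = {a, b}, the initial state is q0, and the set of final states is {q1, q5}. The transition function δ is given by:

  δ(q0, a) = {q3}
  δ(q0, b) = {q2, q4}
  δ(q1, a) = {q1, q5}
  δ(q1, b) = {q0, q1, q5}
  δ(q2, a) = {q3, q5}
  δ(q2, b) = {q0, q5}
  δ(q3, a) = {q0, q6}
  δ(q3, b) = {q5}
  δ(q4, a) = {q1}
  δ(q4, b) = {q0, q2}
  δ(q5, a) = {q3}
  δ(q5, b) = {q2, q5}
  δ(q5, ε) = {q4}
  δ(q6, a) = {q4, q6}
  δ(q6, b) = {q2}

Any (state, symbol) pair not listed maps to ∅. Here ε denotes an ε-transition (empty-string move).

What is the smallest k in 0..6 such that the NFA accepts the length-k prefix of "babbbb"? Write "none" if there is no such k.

Start in {q0}.
Read 'b': {q0} → {q2, q4}.
Read 'a': {q2, q4} → {q1, q3, q4, q5}.
None of the earlier sets intersect F, but {q1, q3, q4, q5} does.

2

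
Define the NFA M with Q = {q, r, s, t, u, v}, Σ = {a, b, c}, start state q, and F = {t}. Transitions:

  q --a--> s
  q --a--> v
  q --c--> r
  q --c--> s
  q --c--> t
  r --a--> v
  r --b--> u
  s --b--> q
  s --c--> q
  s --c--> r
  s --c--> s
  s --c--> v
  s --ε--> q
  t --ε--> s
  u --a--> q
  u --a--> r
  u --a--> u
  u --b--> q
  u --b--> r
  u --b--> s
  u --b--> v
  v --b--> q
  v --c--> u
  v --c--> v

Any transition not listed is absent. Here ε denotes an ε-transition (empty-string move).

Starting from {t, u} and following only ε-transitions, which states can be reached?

Begin with {t, u}.
ε-move t → s; add s.
ε-move s → q; add q.

{q, s, t, u}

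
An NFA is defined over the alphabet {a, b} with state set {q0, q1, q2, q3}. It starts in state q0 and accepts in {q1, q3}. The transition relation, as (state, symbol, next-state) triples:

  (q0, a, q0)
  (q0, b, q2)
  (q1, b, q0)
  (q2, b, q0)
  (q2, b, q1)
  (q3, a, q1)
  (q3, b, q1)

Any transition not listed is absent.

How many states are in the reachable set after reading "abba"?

1

Start in {q0}.
Read 'a': {q0} → {q0}.
Read 'b': {q0} → {q2}.
Read 'b': {q2} → {q0, q1}.
Read 'a': {q0, q1} → {q0}.
That set has 1 state.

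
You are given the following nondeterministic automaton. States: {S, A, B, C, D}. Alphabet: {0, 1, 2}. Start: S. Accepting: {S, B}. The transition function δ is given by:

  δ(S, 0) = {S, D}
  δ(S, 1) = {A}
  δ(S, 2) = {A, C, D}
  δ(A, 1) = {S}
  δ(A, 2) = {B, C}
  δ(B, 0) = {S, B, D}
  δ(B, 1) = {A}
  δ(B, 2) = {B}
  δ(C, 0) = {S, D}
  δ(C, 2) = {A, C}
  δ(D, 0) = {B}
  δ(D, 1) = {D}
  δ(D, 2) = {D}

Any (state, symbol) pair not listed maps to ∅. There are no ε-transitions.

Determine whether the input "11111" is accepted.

Start in {S}.
Read '1': {S} → {A}.
Read '1': {A} → {S}.
Read '1': {S} → {A}.
Read '1': {A} → {S}.
Read '1': {S} → {A}.
The final set {A} contains no accepting state.

No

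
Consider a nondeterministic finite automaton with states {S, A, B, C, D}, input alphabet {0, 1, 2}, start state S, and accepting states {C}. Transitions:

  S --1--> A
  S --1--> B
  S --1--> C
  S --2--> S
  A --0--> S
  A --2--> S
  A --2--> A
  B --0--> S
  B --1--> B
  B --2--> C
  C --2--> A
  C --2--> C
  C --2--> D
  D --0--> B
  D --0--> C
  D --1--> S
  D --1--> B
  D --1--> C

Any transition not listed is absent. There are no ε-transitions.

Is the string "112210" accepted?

Start in {S}.
Read '1': S→{A, B, C}; now {A, B, C}.
Read '1': A→∅, B→{B}, C→∅; now {B}.
Read '2': B→{C}; now {C}.
Read '2': C→{A, C, D}; now {A, C, D}.
Read '1': A→∅, C→∅, D→{S, B, C}; now {S, B, C}.
Read '0': S→∅, B→{S}, C→∅; now {S}.
The final set {S} contains no accepting state.

No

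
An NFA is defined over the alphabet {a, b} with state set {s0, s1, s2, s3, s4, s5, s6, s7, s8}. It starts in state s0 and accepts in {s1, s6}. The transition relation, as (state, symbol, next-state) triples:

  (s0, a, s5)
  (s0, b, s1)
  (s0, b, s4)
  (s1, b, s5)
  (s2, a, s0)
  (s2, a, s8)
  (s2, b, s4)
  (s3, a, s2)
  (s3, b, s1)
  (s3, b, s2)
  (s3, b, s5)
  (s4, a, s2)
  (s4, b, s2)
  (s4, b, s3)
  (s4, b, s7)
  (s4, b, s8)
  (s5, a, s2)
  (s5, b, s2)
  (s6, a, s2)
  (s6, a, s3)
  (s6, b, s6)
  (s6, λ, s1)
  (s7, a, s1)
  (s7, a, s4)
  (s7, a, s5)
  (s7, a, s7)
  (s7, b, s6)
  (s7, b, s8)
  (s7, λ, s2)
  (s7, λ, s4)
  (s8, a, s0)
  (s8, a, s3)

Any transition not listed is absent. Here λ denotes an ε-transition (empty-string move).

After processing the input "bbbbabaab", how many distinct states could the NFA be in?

Start in {s0}.
Read 'b': s0→{s1, s4}; now {s1, s4}.
Read 'b': s1→{s5}, s4→{s2, s3, s7, s8}; union {s2, s3, s5, s7, s8}; ε-closure = {s2, s3, s4, s5, s7, s8}.
Read 'b': s2→{s4}, s3→{s1, s2, s5}, s4→{s2, s3, s7, s8}, s5→{s2}, s7→{s6, s8}, s8→∅; now {s1, s2, s3, s4, s5, s6, s7, s8}.
Read 'b': s1→{s5}, s2→{s4}, s3→{s1, s2, s5}, s4→{s2, s3, s7, s8}, s5→{s2}, s6→{s6}, s7→{s6, s8}, s8→∅; now {s1, s2, s3, s4, s5, s6, s7, s8}.
Read 'a': s1→∅, s2→{s0, s8}, s3→{s2}, s4→{s2}, s5→{s2}, s6→{s2, s3}, s7→{s1, s4, s5, s7}, s8→{s0, s3}; now {s0, s1, s2, s3, s4, s5, s7, s8}.
Read 'b': s0→{s1, s4}, s1→{s5}, s2→{s4}, s3→{s1, s2, s5}, s4→{s2, s3, s7, s8}, s5→{s2}, s7→{s6, s8}, s8→∅; now {s1, s2, s3, s4, s5, s6, s7, s8}.
Read 'a': s1→∅, s2→{s0, s8}, s3→{s2}, s4→{s2}, s5→{s2}, s6→{s2, s3}, s7→{s1, s4, s5, s7}, s8→{s0, s3}; now {s0, s1, s2, s3, s4, s5, s7, s8}.
Read 'a': s0→{s5}, s1→∅, s2→{s0, s8}, s3→{s2}, s4→{s2}, s5→{s2}, s7→{s1, s4, s5, s7}, s8→{s0, s3}; now {s0, s1, s2, s3, s4, s5, s7, s8}.
Read 'b': s0→{s1, s4}, s1→{s5}, s2→{s4}, s3→{s1, s2, s5}, s4→{s2, s3, s7, s8}, s5→{s2}, s7→{s6, s8}, s8→∅; now {s1, s2, s3, s4, s5, s6, s7, s8}.
That set has 8 states.

8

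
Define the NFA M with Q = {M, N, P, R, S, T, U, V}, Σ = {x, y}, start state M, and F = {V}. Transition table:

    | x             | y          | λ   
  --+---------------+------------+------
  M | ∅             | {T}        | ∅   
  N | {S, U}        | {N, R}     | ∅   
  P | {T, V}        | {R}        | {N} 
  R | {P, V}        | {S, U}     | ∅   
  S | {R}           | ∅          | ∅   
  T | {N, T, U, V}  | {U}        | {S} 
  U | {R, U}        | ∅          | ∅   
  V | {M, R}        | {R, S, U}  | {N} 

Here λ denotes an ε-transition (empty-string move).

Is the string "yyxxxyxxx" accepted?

Yes

Start in {M}.
Read 'y': M→{T}; union {T}; ε-closure = {S, T}.
Read 'y': S→∅, T→{U}; now {U}.
Read 'x': U→{R, U}; now {R, U}.
Read 'x': R→{P, V}, U→{R, U}; union {P, R, U, V}; ε-closure = {N, P, R, U, V}.
Read 'x': N→{S, U}, P→{T, V}, R→{P, V}, U→{R, U}, V→{M, R}; union {M, P, R, S, T, U, V}; ε-closure = {M, N, P, R, S, T, U, V}.
Read 'y': M→{T}, N→{N, R}, P→{R}, R→{S, U}, S→∅, T→{U}, U→∅, V→{R, S, U}; now {N, R, S, T, U}.
Read 'x': N→{S, U}, R→{P, V}, S→{R}, T→{N, T, U, V}, U→{R, U}; now {N, P, R, S, T, U, V}.
Read 'x': N→{S, U}, P→{T, V}, R→{P, V}, S→{R}, T→{N, T, U, V}, U→{R, U}, V→{M, R}; now {M, N, P, R, S, T, U, V}.
Read 'x': M→∅, N→{S, U}, P→{T, V}, R→{P, V}, S→{R}, T→{N, T, U, V}, U→{R, U}, V→{M, R}; now {M, N, P, R, S, T, U, V}.
The final set {M, N, P, R, S, T, U, V} contains the accepting state V.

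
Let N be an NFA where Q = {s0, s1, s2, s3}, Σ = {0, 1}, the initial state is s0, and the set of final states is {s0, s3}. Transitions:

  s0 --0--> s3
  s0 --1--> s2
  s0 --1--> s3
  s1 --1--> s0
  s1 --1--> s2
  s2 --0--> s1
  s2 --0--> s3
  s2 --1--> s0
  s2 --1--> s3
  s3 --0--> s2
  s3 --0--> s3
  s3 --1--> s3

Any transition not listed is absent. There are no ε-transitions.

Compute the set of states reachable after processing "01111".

{s3}

Start in {s0}.
Read '0': s0→{s3}; now {s3}.
Read '1': s3→{s3}; now {s3}.
Read '1': s3→{s3}; now {s3}.
Read '1': s3→{s3}; now {s3}.
Read '1': s3→{s3}; now {s3}.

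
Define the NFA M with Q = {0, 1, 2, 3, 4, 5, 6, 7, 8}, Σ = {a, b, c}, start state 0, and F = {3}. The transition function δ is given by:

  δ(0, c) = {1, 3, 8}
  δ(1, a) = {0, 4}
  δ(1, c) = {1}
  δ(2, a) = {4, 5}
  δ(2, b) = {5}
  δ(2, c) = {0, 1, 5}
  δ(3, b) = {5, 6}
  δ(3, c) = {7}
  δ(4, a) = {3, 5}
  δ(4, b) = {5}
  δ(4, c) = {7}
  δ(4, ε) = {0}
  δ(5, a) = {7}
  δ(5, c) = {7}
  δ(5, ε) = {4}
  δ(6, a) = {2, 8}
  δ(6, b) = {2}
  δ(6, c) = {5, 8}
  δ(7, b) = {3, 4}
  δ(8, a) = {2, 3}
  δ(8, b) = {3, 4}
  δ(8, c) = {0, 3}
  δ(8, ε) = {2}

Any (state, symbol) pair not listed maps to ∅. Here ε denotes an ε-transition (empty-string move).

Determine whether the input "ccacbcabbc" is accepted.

Yes

Start in {0}.
Read 'c': 0→{1, 3, 8}; union {1, 3, 8}; ε-closure = {1, 2, 3, 8}.
Read 'c': 1→{1}, 2→{0, 1, 5}, 3→{7}, 8→{0, 3}; union {0, 1, 3, 5, 7}; ε-closure = {0, 1, 3, 4, 5, 7}.
Read 'a': 0→∅, 1→{0, 4}, 3→∅, 4→{3, 5}, 5→{7}, 7→∅; now {0, 3, 4, 5, 7}.
Read 'c': 0→{1, 3, 8}, 3→{7}, 4→{7}, 5→{7}, 7→∅; union {1, 3, 7, 8}; ε-closure = {1, 2, 3, 7, 8}.
Read 'b': 1→∅, 2→{5}, 3→{5, 6}, 7→{3, 4}, 8→{3, 4}; union {3, 4, 5, 6}; ε-closure = {0, 3, 4, 5, 6}.
Read 'c': 0→{1, 3, 8}, 3→{7}, 4→{7}, 5→{7}, 6→{5, 8}; union {1, 3, 5, 7, 8}; ε-closure = {0, 1, 2, 3, 4, 5, 7, 8}.
Read 'a': 0→∅, 1→{0, 4}, 2→{4, 5}, 3→∅, 4→{3, 5}, 5→{7}, 7→∅, 8→{2, 3}; now {0, 2, 3, 4, 5, 7}.
Read 'b': 0→∅, 2→{5}, 3→{5, 6}, 4→{5}, 5→∅, 7→{3, 4}; union {3, 4, 5, 6}; ε-closure = {0, 3, 4, 5, 6}.
Read 'b': 0→∅, 3→{5, 6}, 4→{5}, 5→∅, 6→{2}; union {2, 5, 6}; ε-closure = {0, 2, 4, 5, 6}.
Read 'c': 0→{1, 3, 8}, 2→{0, 1, 5}, 4→{7}, 5→{7}, 6→{5, 8}; union {0, 1, 3, 5, 7, 8}; ε-closure = {0, 1, 2, 3, 4, 5, 7, 8}.
The final set {0, 1, 2, 3, 4, 5, 7, 8} contains the accepting state 3.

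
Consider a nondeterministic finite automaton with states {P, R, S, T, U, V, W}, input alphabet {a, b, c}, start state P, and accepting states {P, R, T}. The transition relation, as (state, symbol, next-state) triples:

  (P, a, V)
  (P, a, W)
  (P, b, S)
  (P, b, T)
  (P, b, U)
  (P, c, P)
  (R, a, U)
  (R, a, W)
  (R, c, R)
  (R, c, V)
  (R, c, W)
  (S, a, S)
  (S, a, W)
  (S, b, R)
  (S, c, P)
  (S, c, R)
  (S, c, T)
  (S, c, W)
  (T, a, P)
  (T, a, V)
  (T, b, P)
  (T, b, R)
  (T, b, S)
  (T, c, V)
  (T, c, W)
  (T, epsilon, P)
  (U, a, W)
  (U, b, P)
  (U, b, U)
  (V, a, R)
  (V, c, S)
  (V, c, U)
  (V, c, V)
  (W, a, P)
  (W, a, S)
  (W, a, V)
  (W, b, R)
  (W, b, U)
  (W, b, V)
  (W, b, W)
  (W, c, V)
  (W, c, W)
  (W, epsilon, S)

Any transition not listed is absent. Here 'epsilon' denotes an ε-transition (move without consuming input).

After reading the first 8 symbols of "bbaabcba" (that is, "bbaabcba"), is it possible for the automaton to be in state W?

Yes

Start in {P}.
Read 'b': {P} → {P, S, T, U}.
Read 'b': {P, S, T, U} → {P, R, S, T, U}.
Read 'a': {P, R, S, T, U} → {P, S, U, V, W}.
Read 'a': {P, S, U, V, W} → {P, R, S, V, W}.
Read 'b': {P, R, S, V, W} → {P, R, S, T, U, V, W}.
Read 'c': {P, R, S, T, U, V, W} → {P, R, S, T, U, V, W}.
Read 'b': {P, R, S, T, U, V, W} → {P, R, S, T, U, V, W}.
Read 'a': {P, R, S, T, U, V, W} → {P, R, S, U, V, W}.
State W is in {P, R, S, U, V, W}.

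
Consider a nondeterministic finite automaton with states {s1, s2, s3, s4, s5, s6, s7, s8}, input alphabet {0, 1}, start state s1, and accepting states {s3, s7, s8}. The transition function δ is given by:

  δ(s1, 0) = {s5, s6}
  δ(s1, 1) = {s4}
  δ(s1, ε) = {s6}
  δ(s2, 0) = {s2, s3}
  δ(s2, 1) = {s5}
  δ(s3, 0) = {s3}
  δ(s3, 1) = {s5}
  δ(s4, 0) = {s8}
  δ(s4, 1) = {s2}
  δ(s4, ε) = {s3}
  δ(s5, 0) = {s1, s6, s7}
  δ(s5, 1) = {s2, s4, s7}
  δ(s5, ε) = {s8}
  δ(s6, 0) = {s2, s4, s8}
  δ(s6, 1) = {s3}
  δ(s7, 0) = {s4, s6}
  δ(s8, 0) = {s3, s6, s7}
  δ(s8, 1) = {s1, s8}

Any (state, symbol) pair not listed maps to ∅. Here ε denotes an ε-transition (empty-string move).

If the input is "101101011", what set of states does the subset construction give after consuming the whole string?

Start: ε-closure({s1}) = {s1, s6}.
Read '1': {s1, s6} → {s3, s4}.
Read '0': {s3, s4} → {s3, s8}.
Read '1': {s3, s8} → {s1, s5, s6, s8}.
Read '1': {s1, s5, s6, s8} → {s1, s2, s3, s4, s6, s7, s8}.
Read '0': {s1, s2, s3, s4, s6, s7, s8} → {s2, s3, s4, s5, s6, s7, s8}.
Read '1': {s2, s3, s4, s5, s6, s7, s8} → {s1, s2, s3, s4, s5, s6, s7, s8}.
Read '0': {s1, s2, s3, s4, s5, s6, s7, s8} → {s1, s2, s3, s4, s5, s6, s7, s8}.
Read '1': {s1, s2, s3, s4, s5, s6, s7, s8} → {s1, s2, s3, s4, s5, s6, s7, s8}.
Read '1': {s1, s2, s3, s4, s5, s6, s7, s8} → {s1, s2, s3, s4, s5, s6, s7, s8}.

{s1, s2, s3, s4, s5, s6, s7, s8}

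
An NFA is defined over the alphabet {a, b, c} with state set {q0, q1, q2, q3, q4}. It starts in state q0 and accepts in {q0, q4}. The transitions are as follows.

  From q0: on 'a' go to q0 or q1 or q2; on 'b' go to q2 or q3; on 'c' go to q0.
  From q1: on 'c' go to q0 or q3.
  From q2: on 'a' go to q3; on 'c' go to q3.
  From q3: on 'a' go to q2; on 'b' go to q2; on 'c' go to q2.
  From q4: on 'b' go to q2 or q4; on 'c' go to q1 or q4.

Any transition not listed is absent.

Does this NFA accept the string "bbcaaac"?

Start in {q0}.
Read 'b': q0→{q2, q3}; now {q2, q3}.
Read 'b': q2→∅, q3→{q2}; now {q2}.
Read 'c': q2→{q3}; now {q3}.
Read 'a': q3→{q2}; now {q2}.
Read 'a': q2→{q3}; now {q3}.
Read 'a': q3→{q2}; now {q2}.
Read 'c': q2→{q3}; now {q3}.
The final set {q3} contains no accepting state.

No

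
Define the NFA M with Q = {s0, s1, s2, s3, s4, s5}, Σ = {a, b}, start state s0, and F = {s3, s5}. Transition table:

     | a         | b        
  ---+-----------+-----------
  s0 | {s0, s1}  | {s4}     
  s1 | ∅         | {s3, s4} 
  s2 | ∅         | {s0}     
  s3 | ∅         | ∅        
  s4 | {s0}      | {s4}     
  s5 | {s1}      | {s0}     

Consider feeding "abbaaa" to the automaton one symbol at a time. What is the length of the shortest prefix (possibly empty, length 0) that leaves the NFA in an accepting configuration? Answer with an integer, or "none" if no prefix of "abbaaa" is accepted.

2

Start in {s0}.
Read 'a': s0→{s0, s1}; now {s0, s1}.
Read 'b': s0→{s4}, s1→{s3, s4}; now {s3, s4}.
None of the earlier sets intersect F, but {s3, s4} does.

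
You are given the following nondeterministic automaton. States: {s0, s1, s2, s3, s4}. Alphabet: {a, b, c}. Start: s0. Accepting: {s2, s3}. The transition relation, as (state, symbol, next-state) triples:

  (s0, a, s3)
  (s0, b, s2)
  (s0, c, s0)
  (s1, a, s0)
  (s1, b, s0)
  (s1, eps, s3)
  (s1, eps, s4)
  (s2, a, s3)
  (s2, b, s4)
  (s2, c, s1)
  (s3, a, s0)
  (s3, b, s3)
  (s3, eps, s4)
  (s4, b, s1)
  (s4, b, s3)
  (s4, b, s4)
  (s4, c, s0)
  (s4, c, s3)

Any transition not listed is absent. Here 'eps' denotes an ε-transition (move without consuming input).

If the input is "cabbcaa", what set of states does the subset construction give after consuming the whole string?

{s0, s3, s4}

Start in {s0}.
Read 'c': {s0} → {s0}.
Read 'a': {s0} → {s3, s4}.
Read 'b': {s3, s4} → {s1, s3, s4}.
Read 'b': {s1, s3, s4} → {s0, s1, s3, s4}.
Read 'c': {s0, s1, s3, s4} → {s0, s3, s4}.
Read 'a': {s0, s3, s4} → {s0, s3, s4}.
Read 'a': {s0, s3, s4} → {s0, s3, s4}.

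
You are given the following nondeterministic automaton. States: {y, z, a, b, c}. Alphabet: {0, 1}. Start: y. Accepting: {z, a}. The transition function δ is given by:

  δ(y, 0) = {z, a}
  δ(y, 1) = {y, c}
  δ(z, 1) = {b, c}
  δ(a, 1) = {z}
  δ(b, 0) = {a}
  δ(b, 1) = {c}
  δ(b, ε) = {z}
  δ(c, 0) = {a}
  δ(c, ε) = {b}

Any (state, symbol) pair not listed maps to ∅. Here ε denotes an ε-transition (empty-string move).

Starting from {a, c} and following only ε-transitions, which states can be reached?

Begin with {a, c}.
ε-move c → b; add b.
ε-move b → z; add z.

{z, a, b, c}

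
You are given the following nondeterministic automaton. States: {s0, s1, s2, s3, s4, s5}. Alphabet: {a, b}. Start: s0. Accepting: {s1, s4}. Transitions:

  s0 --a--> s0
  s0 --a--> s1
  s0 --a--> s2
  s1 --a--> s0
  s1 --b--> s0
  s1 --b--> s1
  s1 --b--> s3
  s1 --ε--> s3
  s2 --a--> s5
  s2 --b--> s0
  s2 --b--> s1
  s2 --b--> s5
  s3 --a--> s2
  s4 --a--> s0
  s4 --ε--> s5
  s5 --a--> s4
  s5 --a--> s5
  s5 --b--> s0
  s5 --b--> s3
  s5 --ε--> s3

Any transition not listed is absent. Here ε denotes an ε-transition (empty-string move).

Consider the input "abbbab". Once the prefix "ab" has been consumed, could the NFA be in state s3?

Yes

Start in {s0}.
Read 'a': s0→{s0, s1, s2}; union {s0, s1, s2}; ε-closure = {s0, s1, s2, s3}.
Read 'b': s0→∅, s1→{s0, s1, s3}, s2→{s0, s1, s5}, s3→∅; now {s0, s1, s3, s5}.
State s3 is in {s0, s1, s3, s5}.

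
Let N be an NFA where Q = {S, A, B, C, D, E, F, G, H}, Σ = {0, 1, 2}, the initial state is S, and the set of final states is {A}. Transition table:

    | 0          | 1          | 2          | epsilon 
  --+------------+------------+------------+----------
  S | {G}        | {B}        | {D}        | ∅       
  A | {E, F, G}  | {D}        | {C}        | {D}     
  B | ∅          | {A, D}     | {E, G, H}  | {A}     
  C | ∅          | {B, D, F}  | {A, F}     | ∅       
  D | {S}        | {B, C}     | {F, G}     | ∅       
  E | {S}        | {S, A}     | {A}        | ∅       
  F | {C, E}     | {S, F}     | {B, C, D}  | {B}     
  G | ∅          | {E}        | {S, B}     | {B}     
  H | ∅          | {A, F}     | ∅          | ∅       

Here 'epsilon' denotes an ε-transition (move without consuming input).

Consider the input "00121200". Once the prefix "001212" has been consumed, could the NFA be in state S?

No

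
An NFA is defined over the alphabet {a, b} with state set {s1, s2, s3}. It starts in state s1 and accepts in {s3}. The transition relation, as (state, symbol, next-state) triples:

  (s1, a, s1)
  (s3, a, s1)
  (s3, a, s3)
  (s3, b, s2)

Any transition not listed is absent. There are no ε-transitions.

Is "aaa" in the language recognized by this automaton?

No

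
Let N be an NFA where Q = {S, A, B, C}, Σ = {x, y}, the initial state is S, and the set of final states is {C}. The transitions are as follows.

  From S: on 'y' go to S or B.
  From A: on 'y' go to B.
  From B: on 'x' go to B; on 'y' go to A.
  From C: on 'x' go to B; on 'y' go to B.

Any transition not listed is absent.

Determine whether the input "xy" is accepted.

No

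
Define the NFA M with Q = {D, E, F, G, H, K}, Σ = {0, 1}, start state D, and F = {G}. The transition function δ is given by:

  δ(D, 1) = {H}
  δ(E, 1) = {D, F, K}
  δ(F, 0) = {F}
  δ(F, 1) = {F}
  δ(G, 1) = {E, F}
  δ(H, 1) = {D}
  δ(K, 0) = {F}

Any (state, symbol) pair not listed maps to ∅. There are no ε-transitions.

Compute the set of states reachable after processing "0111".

∅

Start in {D}.
Read '0': D→∅; now ∅.
The set is empty and remains empty for the remaining 3 symbols.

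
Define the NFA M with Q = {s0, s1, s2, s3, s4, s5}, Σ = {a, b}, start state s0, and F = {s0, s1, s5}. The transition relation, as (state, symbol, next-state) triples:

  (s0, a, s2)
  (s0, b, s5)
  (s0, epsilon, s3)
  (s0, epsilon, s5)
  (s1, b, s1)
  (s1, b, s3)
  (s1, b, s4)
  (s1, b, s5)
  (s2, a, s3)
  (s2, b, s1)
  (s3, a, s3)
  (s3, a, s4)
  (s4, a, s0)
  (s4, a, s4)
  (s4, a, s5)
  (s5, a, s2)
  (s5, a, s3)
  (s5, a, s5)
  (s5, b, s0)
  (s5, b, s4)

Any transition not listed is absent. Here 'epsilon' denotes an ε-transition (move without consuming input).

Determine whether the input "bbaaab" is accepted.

Start: ε-closure({s0}) = {s0, s3, s5}.
Read 'b': s0→{s5}, s3→∅, s5→{s0, s4}; union {s0, s4, s5}; ε-closure = {s0, s3, s4, s5}.
Read 'b': s0→{s5}, s3→∅, s4→∅, s5→{s0, s4}; union {s0, s4, s5}; ε-closure = {s0, s3, s4, s5}.
Read 'a': s0→{s2}, s3→{s3, s4}, s4→{s0, s4, s5}, s5→{s2, s3, s5}; now {s0, s2, s3, s4, s5}.
Read 'a': s0→{s2}, s2→{s3}, s3→{s3, s4}, s4→{s0, s4, s5}, s5→{s2, s3, s5}; now {s0, s2, s3, s4, s5}.
Read 'a': s0→{s2}, s2→{s3}, s3→{s3, s4}, s4→{s0, s4, s5}, s5→{s2, s3, s5}; now {s0, s2, s3, s4, s5}.
Read 'b': s0→{s5}, s2→{s1}, s3→∅, s4→∅, s5→{s0, s4}; union {s0, s1, s4, s5}; ε-closure = {s0, s1, s3, s4, s5}.
The final set {s0, s1, s3, s4, s5} contains the accepting states s0, s1, s5.

Yes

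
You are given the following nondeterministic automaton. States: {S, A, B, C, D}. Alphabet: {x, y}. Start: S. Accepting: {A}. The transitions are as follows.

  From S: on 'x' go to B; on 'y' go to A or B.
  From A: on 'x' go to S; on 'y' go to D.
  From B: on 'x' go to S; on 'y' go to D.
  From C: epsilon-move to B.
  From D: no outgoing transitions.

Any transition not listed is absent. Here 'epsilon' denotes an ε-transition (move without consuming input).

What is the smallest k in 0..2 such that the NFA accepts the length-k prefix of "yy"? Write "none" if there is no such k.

1

Start in {S}.
Read 'y': S→{A, B}; now {A, B}.
None of the earlier sets intersect F, but {A, B} does.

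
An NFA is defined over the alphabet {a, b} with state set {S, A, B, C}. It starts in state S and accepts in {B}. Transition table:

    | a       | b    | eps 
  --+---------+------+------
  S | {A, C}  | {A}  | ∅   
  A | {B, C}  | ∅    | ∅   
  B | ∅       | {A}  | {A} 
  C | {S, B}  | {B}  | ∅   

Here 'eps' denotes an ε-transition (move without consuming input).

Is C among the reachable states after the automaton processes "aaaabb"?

No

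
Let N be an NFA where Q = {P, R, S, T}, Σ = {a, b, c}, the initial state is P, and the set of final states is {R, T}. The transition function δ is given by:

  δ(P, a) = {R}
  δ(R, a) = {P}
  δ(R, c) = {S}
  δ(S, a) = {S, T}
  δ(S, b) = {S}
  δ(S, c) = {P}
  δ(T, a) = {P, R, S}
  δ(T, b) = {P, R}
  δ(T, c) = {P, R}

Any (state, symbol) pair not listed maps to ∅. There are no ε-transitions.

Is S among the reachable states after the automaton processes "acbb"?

Yes

Start in {P}.
Read 'a': {P} → {R}.
Read 'c': {R} → {S}.
Read 'b': {S} → {S}.
Read 'b': {S} → {S}.
State S is in {S}.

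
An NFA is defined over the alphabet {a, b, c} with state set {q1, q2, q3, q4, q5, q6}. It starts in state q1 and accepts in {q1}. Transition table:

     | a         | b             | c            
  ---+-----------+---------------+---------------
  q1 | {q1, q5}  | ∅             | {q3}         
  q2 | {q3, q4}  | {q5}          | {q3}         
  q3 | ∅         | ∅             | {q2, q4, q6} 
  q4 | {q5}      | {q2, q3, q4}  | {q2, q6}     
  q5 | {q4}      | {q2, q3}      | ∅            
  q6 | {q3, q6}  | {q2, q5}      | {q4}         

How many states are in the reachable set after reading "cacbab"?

0

Start in {q1}.
Read 'c': q1→{q3}; now {q3}.
Read 'a': q3→∅; now ∅.
The set is empty and remains empty for the remaining 4 symbols.
That set has 0 states.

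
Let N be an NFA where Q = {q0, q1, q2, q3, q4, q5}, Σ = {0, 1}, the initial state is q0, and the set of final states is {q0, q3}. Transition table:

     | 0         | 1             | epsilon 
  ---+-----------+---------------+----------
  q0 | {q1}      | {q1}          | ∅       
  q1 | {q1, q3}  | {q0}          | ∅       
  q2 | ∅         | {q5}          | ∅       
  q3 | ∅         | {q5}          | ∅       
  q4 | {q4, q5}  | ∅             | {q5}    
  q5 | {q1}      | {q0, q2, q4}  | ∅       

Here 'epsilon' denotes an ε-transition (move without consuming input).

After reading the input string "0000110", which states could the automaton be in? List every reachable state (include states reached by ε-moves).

{q1, q3, q4, q5}

Start in {q0}.
Read '0': {q0} → {q1}.
Read '0': {q1} → {q1, q3}.
Read '0': {q1, q3} → {q1, q3}.
Read '0': {q1, q3} → {q1, q3}.
Read '1': {q1, q3} → {q0, q5}.
Read '1': {q0, q5} → {q0, q1, q2, q4, q5}.
Read '0': {q0, q1, q2, q4, q5} → {q1, q3, q4, q5}.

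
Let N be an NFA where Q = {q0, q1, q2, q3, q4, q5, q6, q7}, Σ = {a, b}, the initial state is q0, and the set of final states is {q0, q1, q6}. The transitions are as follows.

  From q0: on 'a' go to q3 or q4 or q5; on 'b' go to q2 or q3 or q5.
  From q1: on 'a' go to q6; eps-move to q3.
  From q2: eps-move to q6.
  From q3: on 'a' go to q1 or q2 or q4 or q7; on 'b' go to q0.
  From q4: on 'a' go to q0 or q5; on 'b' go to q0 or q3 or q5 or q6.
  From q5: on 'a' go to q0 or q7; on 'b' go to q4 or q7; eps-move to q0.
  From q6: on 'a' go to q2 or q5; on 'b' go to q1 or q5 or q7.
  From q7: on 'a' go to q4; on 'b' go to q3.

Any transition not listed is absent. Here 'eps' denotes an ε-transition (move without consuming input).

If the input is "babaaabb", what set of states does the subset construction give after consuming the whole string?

Start in {q0}.
Read 'b': q0→{q2, q3, q5}; union {q2, q3, q5}; ε-closure = {q0, q2, q3, q5, q6}.
Read 'a': q0→{q3, q4, q5}, q2→∅, q3→{q1, q2, q4, q7}, q5→{q0, q7}, q6→{q2, q5}; union {q0, q1, q2, q3, q4, q5, q7}; ε-closure = {q0, q1, q2, q3, q4, q5, q6, q7}.
Read 'b': q0→{q2, q3, q5}, q1→∅, q2→∅, q3→{q0}, q4→{q0, q3, q5, q6}, q5→{q4, q7}, q6→{q1, q5, q7}, q7→{q3}; now {q0, q1, q2, q3, q4, q5, q6, q7}.
Read 'a': q0→{q3, q4, q5}, q1→{q6}, q2→∅, q3→{q1, q2, q4, q7}, q4→{q0, q5}, q5→{q0, q7}, q6→{q2, q5}, q7→{q4}; now {q0, q1, q2, q3, q4, q5, q6, q7}.
Read 'a': q0→{q3, q4, q5}, q1→{q6}, q2→∅, q3→{q1, q2, q4, q7}, q4→{q0, q5}, q5→{q0, q7}, q6→{q2, q5}, q7→{q4}; now {q0, q1, q2, q3, q4, q5, q6, q7}.
Read 'a': q0→{q3, q4, q5}, q1→{q6}, q2→∅, q3→{q1, q2, q4, q7}, q4→{q0, q5}, q5→{q0, q7}, q6→{q2, q5}, q7→{q4}; now {q0, q1, q2, q3, q4, q5, q6, q7}.
Read 'b': q0→{q2, q3, q5}, q1→∅, q2→∅, q3→{q0}, q4→{q0, q3, q5, q6}, q5→{q4, q7}, q6→{q1, q5, q7}, q7→{q3}; now {q0, q1, q2, q3, q4, q5, q6, q7}.
Read 'b': q0→{q2, q3, q5}, q1→∅, q2→∅, q3→{q0}, q4→{q0, q3, q5, q6}, q5→{q4, q7}, q6→{q1, q5, q7}, q7→{q3}; now {q0, q1, q2, q3, q4, q5, q6, q7}.

{q0, q1, q2, q3, q4, q5, q6, q7}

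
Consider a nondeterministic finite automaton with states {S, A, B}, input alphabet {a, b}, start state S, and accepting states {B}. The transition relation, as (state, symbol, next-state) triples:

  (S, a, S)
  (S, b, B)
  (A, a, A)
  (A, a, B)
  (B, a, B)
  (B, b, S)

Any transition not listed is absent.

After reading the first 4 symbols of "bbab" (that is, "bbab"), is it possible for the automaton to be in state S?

No

Start in {S}.
Read 'b': S→{B}; now {B}.
Read 'b': B→{S}; now {S}.
Read 'a': S→{S}; now {S}.
Read 'b': S→{B}; now {B}.
State S is not in {B}.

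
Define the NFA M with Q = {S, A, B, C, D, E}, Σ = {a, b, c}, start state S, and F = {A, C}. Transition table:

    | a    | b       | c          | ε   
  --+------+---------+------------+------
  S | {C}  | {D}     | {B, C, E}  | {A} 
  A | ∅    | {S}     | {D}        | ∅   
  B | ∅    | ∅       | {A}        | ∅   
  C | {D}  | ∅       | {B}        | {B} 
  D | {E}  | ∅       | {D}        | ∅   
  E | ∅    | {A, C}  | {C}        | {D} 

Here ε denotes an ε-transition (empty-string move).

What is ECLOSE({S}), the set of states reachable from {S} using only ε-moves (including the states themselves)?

Begin with {S}.
ε-move S → A; add A.

{S, A}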